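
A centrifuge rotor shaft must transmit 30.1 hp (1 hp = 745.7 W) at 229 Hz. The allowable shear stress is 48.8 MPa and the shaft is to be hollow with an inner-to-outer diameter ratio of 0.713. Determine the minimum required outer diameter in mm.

ω = 2π·229 = 1439 rad/s, so T = P/ω = 30.1×745.7 / 1439 = 15.60 N·m.
For a hollow shaft with d_i/d_o = 0.713: τ_max = 16T/(π d_o³ (1−k⁴)), so d_o = [16T/(π τ_allow (1−k⁴))]^(1/3) = [16·15.60/(π·4.88×10^7·0.7416)]^(1/3) = 0.01300 m.

13.0 mm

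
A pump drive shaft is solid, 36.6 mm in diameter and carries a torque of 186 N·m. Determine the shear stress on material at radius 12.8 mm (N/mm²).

J = πd⁴/32 = π(0.0366)⁴/32 = 1.762×10^-7 m⁴.
Shear stress varies linearly with radius: τ = T·r/J = 186.0 × 0.0128 / 1.762×10^-7 = 1.351×10^7 Pa.

13.5 N/mm²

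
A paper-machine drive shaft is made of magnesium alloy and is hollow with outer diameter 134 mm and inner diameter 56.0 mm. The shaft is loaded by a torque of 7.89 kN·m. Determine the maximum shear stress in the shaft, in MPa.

17.2 MPa

J = π(d_o⁴ − d_i⁴)/32 = π(0.134⁴ − 0.0560⁴)/32 = 3.069×10^-5 m⁴.
τ_max = T·r/J = 7890 × 0.0670 / 3.069×10^-5 = 1.723×10^7 Pa.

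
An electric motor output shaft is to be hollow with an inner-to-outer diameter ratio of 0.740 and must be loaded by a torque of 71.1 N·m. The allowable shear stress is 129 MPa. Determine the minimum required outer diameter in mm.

15.9 mm

For a hollow shaft with d_i/d_o = 0.740: τ_max = 16T/(π d_o³ (1−k⁴)), so d_o = [16T/(π τ_allow (1−k⁴))]^(1/3) = [16·71.10/(π·1.29×10^8·0.7001)]^(1/3) = 0.01589 m.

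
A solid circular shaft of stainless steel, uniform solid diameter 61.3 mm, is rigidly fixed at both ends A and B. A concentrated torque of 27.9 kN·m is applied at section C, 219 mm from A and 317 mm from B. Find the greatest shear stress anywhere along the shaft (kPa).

365000 kPa

With uniform GJ and both ends fixed, compatibility θ_AC = θ_CB gives T_A·a = T_B·b, together with T_A + T_B = T₀.
T_A = T₀·b/(a+b) = 27900·317/536.0 = 16500 N·m; T_B = 11400 N·m.
τ in each portion: τ_AC = 3.65×10^8 Pa, τ_CB = 2.52×10^8 Pa; maximum is in AC.
τ_max = T_AC·r/J = 16500·0.0307/1.39×10^-6 = 3.648×10^8 Pa.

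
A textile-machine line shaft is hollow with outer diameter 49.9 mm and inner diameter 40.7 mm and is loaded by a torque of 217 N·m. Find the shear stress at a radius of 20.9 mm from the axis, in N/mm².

13.4 N/mm²

J = π(d_o⁴ − d_i⁴)/32 = π(0.0499⁴ − 0.0407⁴)/32 = 3.393×10^-7 m⁴.
Shear stress varies linearly with radius: τ = T·r/J = 217.0 × 0.0209 / 3.393×10^-7 = 1.337×10^7 Pa.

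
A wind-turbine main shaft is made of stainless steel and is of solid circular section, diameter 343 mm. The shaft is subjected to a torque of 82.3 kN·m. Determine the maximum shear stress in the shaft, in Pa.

1.04e7 Pa

J = πd⁴/32 = π(0.343)⁴/32 = 1.359×10^-3 m⁴.
τ_max = T·r/J = 82300 × 0.172 / 1.359×10^-3 = 1.039×10^7 Pa.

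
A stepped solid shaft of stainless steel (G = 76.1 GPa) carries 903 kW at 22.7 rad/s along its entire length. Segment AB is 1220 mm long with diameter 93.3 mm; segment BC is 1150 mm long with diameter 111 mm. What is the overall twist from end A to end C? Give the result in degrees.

7.22°

ω = 22.7 rad/s, so T = P/ω = 903×10³ / 22.70 = 39780 N·m.
J_AB = π(0.0933)⁴/32 = 7.44×10^-6 m⁴; J_BC = π(0.111)⁴/32 = 1.49×10^-5 m⁴.
θ = (T/G)·Σ L_i/J_i = (39780/76.1×10⁹)·(1.22/7.44×10^-6 + 1.15/1.49×10^-5) = 0.1261 rad.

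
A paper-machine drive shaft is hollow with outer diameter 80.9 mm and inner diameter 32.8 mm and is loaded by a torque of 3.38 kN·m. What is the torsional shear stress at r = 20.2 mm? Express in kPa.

J = π(d_o⁴ − d_i⁴)/32 = π(0.0809⁴ − 0.0328⁴)/32 = 4.092×10^-6 m⁴.
Shear stress varies linearly with radius: τ = T·r/J = 3380 × 0.0202 / 4.092×10^-6 = 1.669×10^7 Pa.

16700 kPa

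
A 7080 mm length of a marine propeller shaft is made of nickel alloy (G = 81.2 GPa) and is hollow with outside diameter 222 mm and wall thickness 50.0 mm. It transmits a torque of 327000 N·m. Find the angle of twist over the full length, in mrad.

132 mrad

J = π(d_o⁴ − d_i⁴)/32 = π(0.222⁴ − 0.122⁴)/32 = 2.167×10^-4 m⁴.
θ = T·L/(G·J) = 327000 × 7.08 / (81.2×10⁹ × 2.167×10^-4) = 0.1316 rad.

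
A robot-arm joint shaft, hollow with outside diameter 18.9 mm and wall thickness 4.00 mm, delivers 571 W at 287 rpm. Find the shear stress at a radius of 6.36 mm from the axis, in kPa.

ω = 2π·287/60 = 30.05 rad/s, so T = P/ω = 571 / 30.05 = 19.00 N·m.
J = π(d_o⁴ − d_i⁴)/32 = π(0.0189⁴ − 0.0109⁴)/32 = 1.114×10^-8 m⁴.
Shear stress varies linearly with radius: τ = T·r/J = 19.00 × 0.00636 / 1.114×10^-8 = 1.085×10^7 Pa.

10800 kPa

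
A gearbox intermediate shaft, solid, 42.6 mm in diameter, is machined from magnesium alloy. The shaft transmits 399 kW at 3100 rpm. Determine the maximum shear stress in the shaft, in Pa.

8.10e7 Pa

ω = 2π·3100/60 = 324.6 rad/s, so T = P/ω = 399×10³ / 324.6 = 1229 N·m.
J = πd⁴/32 = π(0.0426)⁴/32 = 3.233×10^-7 m⁴.
τ_max = T·r/J = 1229 × 0.0213 / 3.233×10^-7 = 8.097×10^7 Pa.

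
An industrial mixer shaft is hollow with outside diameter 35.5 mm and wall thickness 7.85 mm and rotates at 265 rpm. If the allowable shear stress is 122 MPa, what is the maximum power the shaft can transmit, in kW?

J = π(d_o⁴ − d_i⁴)/32 = π(0.0355⁴ − 0.0198⁴)/32 = 1.408×10^-7 m⁴.
T_max = τ_allow·J/r = 1.22×10^8 × 1.408×10^-7 / 0.0177 = 968.0 N·m.
ω = 2π·265/60 = 27.75 rad/s, so P_max = T_max·ω = 2.686×10^4 W.

26.9 kW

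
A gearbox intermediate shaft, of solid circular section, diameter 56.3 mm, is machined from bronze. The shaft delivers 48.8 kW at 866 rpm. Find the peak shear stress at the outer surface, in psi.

ω = 2π·866/60 = 90.69 rad/s, so T = P/ω = 48.8×10³ / 90.69 = 538.1 N·m.
J = πd⁴/32 = π(0.0563)⁴/32 = 9.864×10^-7 m⁴.
τ_max = T·r/J = 538.1 × 0.0281 / 9.864×10^-7 = 1.536×10^7 Pa.

2230 psi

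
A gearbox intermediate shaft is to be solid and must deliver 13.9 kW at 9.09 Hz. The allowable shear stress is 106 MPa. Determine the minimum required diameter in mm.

22.7 mm

ω = 2π·9.09 = 57.11 rad/s, so T = P/ω = 13.9×10³ / 57.11 = 243.4 N·m.
For a solid shaft τ_max = 16T/(πd³), so d = (16T/(π τ_allow))^(1/3) = (16·243.4/(π·1.06×10^8))^(1/3) = 0.02270 m.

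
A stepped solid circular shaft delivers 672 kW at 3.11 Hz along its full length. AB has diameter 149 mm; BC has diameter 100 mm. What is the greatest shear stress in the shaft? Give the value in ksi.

ω = 2π·3.11 = 19.54 rad/s, so T = P/ω = 672×10³ / 19.54 = 34390 N·m.
Under the same torque, τ_max = 16T/(πd³) is largest where d is smallest — segment BC (d = 100 mm).
τ_max = 16·34390/(π·(0.100)³) = 1.751×10^8 Pa.

25.4 ksi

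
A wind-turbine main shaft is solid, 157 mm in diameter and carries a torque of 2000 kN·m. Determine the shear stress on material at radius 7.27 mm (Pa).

2.44e8 Pa

J = πd⁴/32 = π(0.157)⁴/32 = 5.965×10^-5 m⁴.
Shear stress varies linearly with radius: τ = T·r/J = 2.000e6 × 0.00727 / 5.965×10^-5 = 2.438×10^8 Pa.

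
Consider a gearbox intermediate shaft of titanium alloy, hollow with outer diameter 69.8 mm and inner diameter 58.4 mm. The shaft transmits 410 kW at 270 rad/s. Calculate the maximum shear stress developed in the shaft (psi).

6470 psi

ω = 270 rad/s, so T = P/ω = 410×10³ / 270.0 = 1519 N·m.
J = π(d_o⁴ − d_i⁴)/32 = π(0.0698⁴ − 0.0584⁴)/32 = 1.188×10^-6 m⁴.
τ_max = T·r/J = 1519 × 0.0349 / 1.188×10^-6 = 4.459×10^7 Pa.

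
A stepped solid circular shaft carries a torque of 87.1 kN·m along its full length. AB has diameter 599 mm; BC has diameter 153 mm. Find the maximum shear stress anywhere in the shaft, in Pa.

Under the same torque, τ_max = 16T/(πd³) is largest where d is smallest — segment BC (d = 153 mm).
τ_max = 16·87100/(π·(0.153)³) = 1.239×10^8 Pa.

1.24e8 Pa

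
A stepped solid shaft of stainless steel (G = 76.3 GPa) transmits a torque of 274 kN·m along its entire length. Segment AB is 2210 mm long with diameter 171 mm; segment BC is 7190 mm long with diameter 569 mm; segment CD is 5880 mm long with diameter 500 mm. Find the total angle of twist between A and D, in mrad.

J_AB = π(0.171)⁴/32 = 8.39×10^-5 m⁴; J_BC = π(0.569)⁴/32 = 0.0103 m⁴; J_CD = π(0.500)⁴/32 = 6.14×10^-3 m⁴.
θ = (T/G)·Σ L_i/J_i = (274000/76.3×10⁹)·(2.21/8.39×10^-5 + 7.19/0.0103 + 5.88/6.14×10^-3) = 0.1005 rad.

100 mrad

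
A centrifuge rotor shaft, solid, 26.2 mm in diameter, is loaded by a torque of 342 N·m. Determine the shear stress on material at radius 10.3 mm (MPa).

J = πd⁴/32 = π(0.0262)⁴/32 = 4.626×10^-8 m⁴.
Shear stress varies linearly with radius: τ = T·r/J = 342.0 × 0.0103 / 4.626×10^-8 = 7.615×10^7 Pa.

76.1 MPa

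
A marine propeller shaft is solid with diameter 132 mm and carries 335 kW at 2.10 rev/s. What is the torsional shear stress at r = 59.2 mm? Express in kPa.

ω = 2π·2.10 = 13.19 rad/s, so T = P/ω = 335×10³ / 13.19 = 25390 N·m.
J = πd⁴/32 = π(0.132)⁴/32 = 2.981×10^-5 m⁴.
Shear stress varies linearly with radius: τ = T·r/J = 25390 × 0.0592 / 2.981×10^-5 = 5.043×10^7 Pa.

50400 kPa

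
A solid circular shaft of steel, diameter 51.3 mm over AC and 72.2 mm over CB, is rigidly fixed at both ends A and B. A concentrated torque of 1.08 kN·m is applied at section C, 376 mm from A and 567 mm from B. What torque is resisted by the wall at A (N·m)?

Compatibility: T_A·a/J_AC = T_B·b/J_CB with T_A + T_B = T₀.
J_AC = 6.80×10^-7 m⁴, J_CB = 2.67×10^-6 m⁴, so T_A = T₀·(J_AC/a)/((J_AC/a)+(J_CB/b)) = 299.8 N·m, T_B = 780.2 N·m.

300 N·m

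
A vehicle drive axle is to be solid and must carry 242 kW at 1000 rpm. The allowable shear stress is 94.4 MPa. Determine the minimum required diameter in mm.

50.0 mm

ω = 2π·1000/60 = 104.7 rad/s, so T = P/ω = 242×10³ / 104.7 = 2311 N·m.
For a solid shaft τ_max = 16T/(πd³), so d = (16T/(π τ_allow))^(1/3) = (16·2311/(π·9.44×10^7))^(1/3) = 0.04996 m.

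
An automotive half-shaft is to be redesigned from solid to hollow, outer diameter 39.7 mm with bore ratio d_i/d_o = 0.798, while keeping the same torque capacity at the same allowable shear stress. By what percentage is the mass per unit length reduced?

48.6 %

Equal τ_max and T ⇒ the solid shaft needs d_s³ = d_o³(1−k⁴), so d_s = 39.7·(1−0.798⁴)^(1/3) = 33.38 mm.
Area ratio A_h/A_s = d_o²(1−k²)/d_s² = (1−k²)/(1−k⁴)^(2/3) = 0.5137.
Mass saving = 1 − 0.5137 = 48.6 %.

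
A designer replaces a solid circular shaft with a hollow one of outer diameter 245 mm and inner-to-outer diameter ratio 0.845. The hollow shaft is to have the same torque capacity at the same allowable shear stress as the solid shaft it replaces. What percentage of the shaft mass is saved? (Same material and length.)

Equal τ_max and T ⇒ the solid shaft needs d_s³ = d_o³(1−k⁴), so d_s = 245·(1−0.845⁴)^(1/3) = 193.2 mm.
Area ratio A_h/A_s = d_o²(1−k²)/d_s² = (1−k²)/(1−k⁴)^(2/3) = 0.4600.
Mass saving = 1 − 0.4600 = 54.0 %.

54.0 %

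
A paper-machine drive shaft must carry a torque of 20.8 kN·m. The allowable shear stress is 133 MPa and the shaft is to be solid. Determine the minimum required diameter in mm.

For a solid shaft τ_max = 16T/(πd³), so d = (16T/(π τ_allow))^(1/3) = (16·20800/(π·1.33×10^8))^(1/3) = 0.09270 m.

92.7 mm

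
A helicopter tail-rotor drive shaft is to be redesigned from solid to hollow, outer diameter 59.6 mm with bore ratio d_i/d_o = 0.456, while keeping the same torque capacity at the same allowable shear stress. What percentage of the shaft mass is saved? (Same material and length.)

18.4 %

Equal τ_max and T ⇒ the solid shaft needs d_s³ = d_o³(1−k⁴), so d_s = 59.6·(1−0.456⁴)^(1/3) = 58.73 mm.
Area ratio A_h/A_s = d_o²(1−k²)/d_s² = (1−k²)/(1−k⁴)^(2/3) = 0.8158.
Mass saving = 1 − 0.8158 = 18.4 %.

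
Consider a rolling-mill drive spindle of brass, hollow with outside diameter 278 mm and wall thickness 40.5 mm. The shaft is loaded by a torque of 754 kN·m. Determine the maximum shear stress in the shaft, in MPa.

J = π(d_o⁴ − d_i⁴)/32 = π(0.278⁴ − 0.197⁴)/32 = 4.385×10^-4 m⁴.
τ_max = T·r/J = 754000 × 0.139 / 4.385×10^-4 = 2.390×10^8 Pa.

239 MPa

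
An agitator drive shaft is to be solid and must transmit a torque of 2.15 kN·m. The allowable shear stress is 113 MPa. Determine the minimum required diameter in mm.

For a solid shaft τ_max = 16T/(πd³), so d = (16T/(π τ_allow))^(1/3) = (16·2150/(π·1.13×10^8))^(1/3) = 0.04593 m.

45.9 mm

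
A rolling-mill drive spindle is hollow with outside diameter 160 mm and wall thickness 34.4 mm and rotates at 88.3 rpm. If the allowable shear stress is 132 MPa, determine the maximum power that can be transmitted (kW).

878 kW

J = π(d_o⁴ − d_i⁴)/32 = π(0.160⁴ − 0.0912⁴)/32 = 5.755×10^-5 m⁴.
T_max = τ_allow·J/r = 1.32×10^8 × 5.755×10^-5 / 0.0800 = 94950 N·m.
ω = 2π·88.3/60 = 9.247 rad/s, so P_max = T_max·ω = 8.780×10^5 W.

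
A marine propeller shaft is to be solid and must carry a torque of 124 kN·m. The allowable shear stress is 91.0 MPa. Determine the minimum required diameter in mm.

For a solid shaft τ_max = 16T/(πd³), so d = (16T/(π τ_allow))^(1/3) = (16·124000/(π·9.10×10^7))^(1/3) = 0.1907 m.

191 mm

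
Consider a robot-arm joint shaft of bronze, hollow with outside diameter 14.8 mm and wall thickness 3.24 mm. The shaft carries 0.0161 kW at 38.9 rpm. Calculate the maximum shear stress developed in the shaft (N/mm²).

ω = 2π·38.9/60 = 4.074 rad/s, so T = P/ω = 0.0161×10³ / 4.074 = 3.952 N·m.
J = π(d_o⁴ − d_i⁴)/32 = π(0.0148⁴ − 0.00832⁴)/32 = 4.240×10^-9 m⁴.
τ_max = T·r/J = 3.952 × 0.00740 / 4.240×10^-9 = 6.898×10^6 Pa.

6.90 N/mm²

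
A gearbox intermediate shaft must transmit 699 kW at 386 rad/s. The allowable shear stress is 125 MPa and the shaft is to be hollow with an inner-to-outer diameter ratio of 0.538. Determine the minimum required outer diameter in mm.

43.2 mm

ω = 386 rad/s, so T = P/ω = 699×10³ / 386.0 = 1811 N·m.
For a hollow shaft with d_i/d_o = 0.538: τ_max = 16T/(π d_o³ (1−k⁴)), so d_o = [16T/(π τ_allow (1−k⁴))]^(1/3) = [16·1811/(π·1.25×10^8·0.9162)]^(1/3) = 0.04318 m.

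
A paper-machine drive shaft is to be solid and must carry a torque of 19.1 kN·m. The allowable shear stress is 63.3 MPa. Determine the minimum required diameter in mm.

For a solid shaft τ_max = 16T/(πd³), so d = (16T/(π τ_allow))^(1/3) = (16·19100/(π·6.33×10^7))^(1/3) = 0.1154 m.

115 mm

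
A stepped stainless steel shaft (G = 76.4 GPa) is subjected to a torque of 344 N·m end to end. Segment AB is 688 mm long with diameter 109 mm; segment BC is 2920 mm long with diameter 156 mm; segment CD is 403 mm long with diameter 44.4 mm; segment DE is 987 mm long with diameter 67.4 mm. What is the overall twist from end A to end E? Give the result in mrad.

J_AB = π(0.109)⁴/32 = 1.39×10^-5 m⁴; J_BC = π(0.156)⁴/32 = 5.81×10^-5 m⁴; J_CD = π(0.0444)⁴/32 = 3.82×10^-7 m⁴; J_DE = π(0.0674)⁴/32 = 2.03×10^-6 m⁴.
θ = (T/G)·Σ L_i/J_i = (344.0/76.4×10⁹)·(0.688/1.39×10^-5 + 2.92/5.81×10^-5 + 0.403/3.82×10^-7 + 0.987/2.03×10^-6) = 7.399×10^-3 rad.

7.40 mrad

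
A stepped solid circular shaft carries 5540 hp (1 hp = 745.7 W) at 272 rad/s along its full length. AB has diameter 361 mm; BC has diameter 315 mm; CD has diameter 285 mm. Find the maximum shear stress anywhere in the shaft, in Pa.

ω = 272 rad/s, so T = P/ω = 5540×745.7 / 272.0 = 15190 N·m.
Under the same torque, τ_max = 16T/(πd³) is largest where d is smallest — segment CD (d = 285 mm).
τ_max = 16·15190/(π·(0.285)³) = 3.341×10^6 Pa.

3.34e6 Pa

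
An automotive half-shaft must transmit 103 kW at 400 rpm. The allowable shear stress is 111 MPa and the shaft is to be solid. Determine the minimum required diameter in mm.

ω = 2π·400/60 = 41.89 rad/s, so T = P/ω = 103×10³ / 41.89 = 2459 N·m.
For a solid shaft τ_max = 16T/(πd³), so d = (16T/(π τ_allow))^(1/3) = (16·2459/(π·1.11×10^8))^(1/3) = 0.04832 m.

48.3 mm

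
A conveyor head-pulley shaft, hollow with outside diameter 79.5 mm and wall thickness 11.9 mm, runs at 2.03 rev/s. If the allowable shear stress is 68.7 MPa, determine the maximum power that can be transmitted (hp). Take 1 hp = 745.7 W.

88.0 hp

J = π(d_o⁴ − d_i⁴)/32 = π(0.0795⁴ − 0.0557⁴)/32 = 2.977×10^-6 m⁴.
T_max = τ_allow·J/r = 6.87×10^7 × 2.977×10^-6 / 0.0398 = 5145 N·m.
ω = 2π·2.03 = 12.75 rad/s, so P_max = T_max·ω = 6.562×10^4 W.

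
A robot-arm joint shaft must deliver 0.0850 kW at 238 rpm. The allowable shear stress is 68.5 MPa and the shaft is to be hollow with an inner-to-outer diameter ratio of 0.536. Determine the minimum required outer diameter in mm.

ω = 2π·238/60 = 24.92 rad/s, so T = P/ω = 0.0850×10³ / 24.92 = 3.410 N·m.
For a hollow shaft with d_i/d_o = 0.536: τ_max = 16T/(π d_o³ (1−k⁴)), so d_o = [16T/(π τ_allow (1−k⁴))]^(1/3) = [16·3.410/(π·6.85×10^7·0.9175)]^(1/3) = 0.006514 m.

6.51 mm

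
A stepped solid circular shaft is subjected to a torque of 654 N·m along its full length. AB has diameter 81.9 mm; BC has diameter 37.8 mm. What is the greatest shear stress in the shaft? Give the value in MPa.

Under the same torque, τ_max = 16T/(πd³) is largest where d is smallest — segment BC (d = 37.8 mm).
τ_max = 16·654.0/(π·(0.0378)³) = 6.167×10^7 Pa.

61.7 MPa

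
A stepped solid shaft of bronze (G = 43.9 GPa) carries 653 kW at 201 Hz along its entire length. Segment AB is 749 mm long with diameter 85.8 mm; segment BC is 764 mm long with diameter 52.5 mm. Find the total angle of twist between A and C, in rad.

0.0137 rad

ω = 2π·201 = 1263 rad/s, so T = P/ω = 653×10³ / 1263 = 517.1 N·m.
J_AB = π(0.0858)⁴/32 = 5.32×10^-6 m⁴; J_BC = π(0.0525)⁴/32 = 7.46×10^-7 m⁴.
θ = (T/G)·Σ L_i/J_i = (517.1/43.9×10⁹)·(0.749/5.32×10^-6 + 0.764/7.46×10^-7) = 0.01372 rad.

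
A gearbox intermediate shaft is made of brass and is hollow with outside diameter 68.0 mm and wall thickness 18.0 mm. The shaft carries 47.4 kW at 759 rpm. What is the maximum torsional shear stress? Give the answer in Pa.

1.02e7 Pa

ω = 2π·759/60 = 79.48 rad/s, so T = P/ω = 47.4×10³ / 79.48 = 596.4 N·m.
J = π(d_o⁴ − d_i⁴)/32 = π(0.0680⁴ − 0.0320⁴)/32 = 1.996×10^-6 m⁴.
τ_max = T·r/J = 596.4 × 0.0340 / 1.996×10^-6 = 1.016×10^7 Pa.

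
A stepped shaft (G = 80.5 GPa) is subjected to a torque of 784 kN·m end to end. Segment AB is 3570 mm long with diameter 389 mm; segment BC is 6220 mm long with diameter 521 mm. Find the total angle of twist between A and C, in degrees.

J_AB = π(0.389)⁴/32 = 2.25×10^-3 m⁴; J_BC = π(0.521)⁴/32 = 7.23×10^-3 m⁴.
θ = (T/G)·Σ L_i/J_i = (784000/80.5×10⁹)·(3.57/2.25×10^-3 + 6.22/7.23×10^-3) = 0.02384 rad.

1.37°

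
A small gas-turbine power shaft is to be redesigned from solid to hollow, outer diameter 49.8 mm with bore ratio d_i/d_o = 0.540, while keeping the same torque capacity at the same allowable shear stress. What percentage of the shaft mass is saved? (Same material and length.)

24.8 %

Equal τ_max and T ⇒ the solid shaft needs d_s³ = d_o³(1−k⁴), so d_s = 49.8·(1−0.540⁴)^(1/3) = 48.35 mm.
Area ratio A_h/A_s = d_o²(1−k²)/d_s² = (1−k²)/(1−k⁴)^(2/3) = 0.7516.
Mass saving = 1 − 0.7516 = 24.8 %.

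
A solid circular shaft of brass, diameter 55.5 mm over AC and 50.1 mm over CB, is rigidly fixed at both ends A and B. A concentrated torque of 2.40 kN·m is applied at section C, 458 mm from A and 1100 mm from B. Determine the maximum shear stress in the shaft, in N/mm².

Compatibility: T_A·a/J_AC = T_B·b/J_CB with T_A + T_B = T₀.
J_AC = 9.31×10^-7 m⁴, J_CB = 6.19×10^-7 m⁴, so T_A = T₀·(J_AC/a)/((J_AC/a)+(J_CB/b)) = 1880 N·m, T_B = 519.8 N·m.
τ in each portion: τ_AC = 5.60×10^7 Pa, τ_CB = 2.11×10^7 Pa; maximum is in AC.
τ_max = T_AC·r/J = 1880·0.0278/9.31×10^-7 = 5.601×10^7 Pa.

56.0 N/mm²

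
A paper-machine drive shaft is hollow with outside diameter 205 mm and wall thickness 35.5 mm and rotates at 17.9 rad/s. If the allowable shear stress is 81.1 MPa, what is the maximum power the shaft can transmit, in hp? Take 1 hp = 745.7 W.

2690 hp

J = π(d_o⁴ − d_i⁴)/32 = π(0.205⁴ − 0.134⁴)/32 = 1.417×10^-4 m⁴.
T_max = τ_allow·J/r = 8.11×10^7 × 1.417×10^-4 / 0.102 = 112100 N·m.
ω = 17.9 rad/s, so P_max = T_max·ω = 2.007×10^6 W.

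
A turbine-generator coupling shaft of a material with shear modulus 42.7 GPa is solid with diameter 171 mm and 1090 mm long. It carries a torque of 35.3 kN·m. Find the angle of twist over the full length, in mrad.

J = πd⁴/32 = π(0.171)⁴/32 = 8.394×10^-5 m⁴.
θ = T·L/(G·J) = 35300 × 1.09 / (42.7×10⁹ × 8.394×10^-5) = 0.01073 rad.

10.7 mrad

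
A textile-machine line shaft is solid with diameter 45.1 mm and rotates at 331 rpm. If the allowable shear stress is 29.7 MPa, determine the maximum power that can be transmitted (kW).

18.5 kW

J = πd⁴/32 = π(0.0451)⁴/32 = 4.062×10^-7 m⁴.
T_max = τ_allow·J/r = 2.97×10^7 × 4.062×10^-7 / 0.0226 = 535.0 N·m.
ω = 2π·331/60 = 34.66 rad/s, so P_max = T_max·ω = 1.854×10^4 W.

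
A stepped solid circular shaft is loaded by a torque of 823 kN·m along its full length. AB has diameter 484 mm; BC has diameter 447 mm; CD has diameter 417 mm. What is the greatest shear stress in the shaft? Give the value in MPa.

57.8 MPa

Under the same torque, τ_max = 16T/(πd³) is largest where d is smallest — segment CD (d = 417 mm).
τ_max = 16·823000/(π·(0.417)³) = 5.780×10^7 Pa.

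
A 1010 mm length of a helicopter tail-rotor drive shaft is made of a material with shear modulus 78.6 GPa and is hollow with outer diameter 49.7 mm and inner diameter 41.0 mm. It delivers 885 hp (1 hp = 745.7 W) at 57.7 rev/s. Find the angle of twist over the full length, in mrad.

ω = 2π·57.7 = 362.5 rad/s, so T = P/ω = 885×745.7 / 362.5 = 1820 N·m.
J = π(d_o⁴ − d_i⁴)/32 = π(0.0497⁴ − 0.0410⁴)/32 = 3.216×10^-7 m⁴.
θ = T·L/(G·J) = 1820 × 1.01 / (78.6×10⁹ × 3.216×10^-7) = 0.07274 rad.

72.7 mrad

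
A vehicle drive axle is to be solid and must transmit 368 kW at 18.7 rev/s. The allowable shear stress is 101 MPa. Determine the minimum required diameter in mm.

54.1 mm

ω = 2π·18.7 = 117.5 rad/s, so T = P/ω = 368×10³ / 117.5 = 3132 N·m.
For a solid shaft τ_max = 16T/(πd³), so d = (16T/(π τ_allow))^(1/3) = (16·3132/(π·1.01×10^8))^(1/3) = 0.05405 m.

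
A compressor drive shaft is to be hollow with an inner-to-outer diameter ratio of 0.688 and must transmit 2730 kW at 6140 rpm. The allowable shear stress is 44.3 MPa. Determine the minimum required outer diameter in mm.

85.7 mm

ω = 2π·6140/60 = 643.0 rad/s, so T = P/ω = 2730×10³ / 643.0 = 4246 N·m.
For a hollow shaft with d_i/d_o = 0.688: τ_max = 16T/(π d_o³ (1−k⁴)), so d_o = [16T/(π τ_allow (1−k⁴))]^(1/3) = [16·4246/(π·4.43×10^7·0.7759)]^(1/3) = 0.08568 m.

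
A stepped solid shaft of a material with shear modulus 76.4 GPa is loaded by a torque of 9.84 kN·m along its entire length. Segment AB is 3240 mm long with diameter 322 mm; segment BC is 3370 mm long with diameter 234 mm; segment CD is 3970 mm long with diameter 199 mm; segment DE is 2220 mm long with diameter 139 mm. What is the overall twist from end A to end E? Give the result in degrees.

0.744°

J_AB = π(0.322)⁴/32 = 1.06×10^-3 m⁴; J_BC = π(0.234)⁴/32 = 2.94×10^-4 m⁴; J_CD = π(0.199)⁴/32 = 1.54×10^-4 m⁴; J_DE = π(0.139)⁴/32 = 3.66×10^-5 m⁴.
θ = (T/G)·Σ L_i/J_i = (9840/76.4×10⁹)·(3.24/1.06×10^-3 + 3.37/2.94×10^-4 + 3.97/1.54×10^-4 + 2.22/3.66×10^-5) = 0.01299 rad.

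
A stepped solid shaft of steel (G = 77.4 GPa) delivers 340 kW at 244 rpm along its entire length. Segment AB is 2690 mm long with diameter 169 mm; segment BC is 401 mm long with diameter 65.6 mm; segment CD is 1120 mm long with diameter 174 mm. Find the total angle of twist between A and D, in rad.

0.0458 rad

ω = 2π·244/60 = 25.55 rad/s, so T = P/ω = 340×10³ / 25.55 = 13310 N·m.
J_AB = π(0.169)⁴/32 = 8.01×10^-5 m⁴; J_BC = π(0.0656)⁴/32 = 1.82×10^-6 m⁴; J_CD = π(0.174)⁴/32 = 9.00×10^-5 m⁴.
θ = (T/G)·Σ L_i/J_i = (13310/77.4×10⁹)·(2.69/8.01×10^-5 + 0.401/1.82×10^-6 + 1.12/9.00×10^-5) = 0.04583 rad.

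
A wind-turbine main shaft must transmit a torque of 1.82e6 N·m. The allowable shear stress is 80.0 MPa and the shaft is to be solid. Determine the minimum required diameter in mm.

488 mm

For a solid shaft τ_max = 16T/(πd³), so d = (16T/(π τ_allow))^(1/3) = (16·1.820e6/(π·8.00×10^7))^(1/3) = 0.4875 m.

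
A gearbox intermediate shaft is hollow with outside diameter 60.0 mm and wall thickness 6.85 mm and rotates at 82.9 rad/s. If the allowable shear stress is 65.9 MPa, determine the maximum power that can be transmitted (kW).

150 kW

J = π(d_o⁴ − d_i⁴)/32 = π(0.0600⁴ − 0.0463⁴)/32 = 8.212×10^-7 m⁴.
T_max = τ_allow·J/r = 6.59×10^7 × 8.212×10^-7 / 0.0300 = 1804 N·m.
ω = 82.9 rad/s, so P_max = T_max·ω = 1.495×10^5 W.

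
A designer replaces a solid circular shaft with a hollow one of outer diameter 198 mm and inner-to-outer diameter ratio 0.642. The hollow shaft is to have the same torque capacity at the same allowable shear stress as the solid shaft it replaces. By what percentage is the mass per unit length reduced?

33.4 %

Equal τ_max and T ⇒ the solid shaft needs d_s³ = d_o³(1−k⁴), so d_s = 198·(1−0.642⁴)^(1/3) = 186.1 mm.
Area ratio A_h/A_s = d_o²(1−k²)/d_s² = (1−k²)/(1−k⁴)^(2/3) = 0.6655.
Mass saving = 1 − 0.6655 = 33.4 %.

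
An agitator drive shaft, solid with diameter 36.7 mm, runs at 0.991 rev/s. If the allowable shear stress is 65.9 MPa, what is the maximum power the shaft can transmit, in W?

3980 W

J = πd⁴/32 = π(0.0367)⁴/32 = 1.781×10^-7 m⁴.
T_max = τ_allow·J/r = 6.59×10^7 × 1.781×10^-7 / 0.0184 = 639.6 N·m.
ω = 2π·0.991 = 6.227 rad/s, so P_max = T_max·ω = 3983 W.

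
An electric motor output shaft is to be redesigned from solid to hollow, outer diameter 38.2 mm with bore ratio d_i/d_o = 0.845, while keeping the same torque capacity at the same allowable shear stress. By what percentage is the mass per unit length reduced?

54.0 %

Equal τ_max and T ⇒ the solid shaft needs d_s³ = d_o³(1−k⁴), so d_s = 38.2·(1−0.845⁴)^(1/3) = 30.12 mm.
Area ratio A_h/A_s = d_o²(1−k²)/d_s² = (1−k²)/(1−k⁴)^(2/3) = 0.4600.
Mass saving = 1 − 0.4600 = 54.0 %.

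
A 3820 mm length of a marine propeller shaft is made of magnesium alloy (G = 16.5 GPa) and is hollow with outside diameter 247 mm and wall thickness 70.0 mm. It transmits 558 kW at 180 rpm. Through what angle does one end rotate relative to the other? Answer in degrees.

1.11°

ω = 2π·180/60 = 18.85 rad/s, so T = P/ω = 558×10³ / 18.85 = 29600 N·m.
J = π(d_o⁴ − d_i⁴)/32 = π(0.247⁴ − 0.107⁴)/32 = 3.525×10^-4 m⁴.
θ = T·L/(G·J) = 29600 × 3.82 / (16.5×10⁹ × 3.525×10^-4) = 0.01944 rad.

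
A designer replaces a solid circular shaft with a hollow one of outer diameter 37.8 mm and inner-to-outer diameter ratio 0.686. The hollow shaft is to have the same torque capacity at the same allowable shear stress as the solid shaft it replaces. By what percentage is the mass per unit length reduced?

37.4 %

Equal τ_max and T ⇒ the solid shaft needs d_s³ = d_o³(1−k⁴), so d_s = 37.8·(1−0.686⁴)^(1/3) = 34.77 mm.
Area ratio A_h/A_s = d_o²(1−k²)/d_s² = (1−k²)/(1−k⁴)^(2/3) = 0.6256.
Mass saving = 1 − 0.6256 = 37.4 %.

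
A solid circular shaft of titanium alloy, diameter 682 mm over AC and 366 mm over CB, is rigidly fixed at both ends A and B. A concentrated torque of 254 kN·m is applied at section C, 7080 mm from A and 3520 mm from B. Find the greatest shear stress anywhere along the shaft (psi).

547 psi

Compatibility: T_A·a/J_AC = T_B·b/J_CB with T_A + T_B = T₀.
J_AC = 0.0212 m⁴, J_CB = 1.76×10^-3 m⁴, so T_A = T₀·(J_AC/a)/((J_AC/a)+(J_CB/b)) = 217700 N·m, T_B = 36320 N·m.
τ in each portion: τ_AC = 3.49×10^6 Pa, τ_CB = 3.77×10^6 Pa; maximum is in CB.
τ_max = T_CB·r/J = 36320·0.183/1.76×10^-3 = 3.773×10^6 Pa.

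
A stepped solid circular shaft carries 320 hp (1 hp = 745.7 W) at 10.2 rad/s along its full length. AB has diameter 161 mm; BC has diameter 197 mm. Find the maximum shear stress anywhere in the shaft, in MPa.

28.6 MPa

ω = 10.2 rad/s, so T = P/ω = 320×745.7 / 10.20 = 23390 N·m.
Under the same torque, τ_max = 16T/(πd³) is largest where d is smallest — segment AB (d = 161 mm).
τ_max = 16·23390/(π·(0.161)³) = 2.855×10^7 Pa.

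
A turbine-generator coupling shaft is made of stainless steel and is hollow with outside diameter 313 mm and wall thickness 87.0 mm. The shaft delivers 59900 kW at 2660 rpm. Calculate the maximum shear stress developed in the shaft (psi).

ω = 2π·2660/60 = 278.6 rad/s, so T = P/ω = 59900×10³ / 278.6 = 215000 N·m.
J = π(d_o⁴ − d_i⁴)/32 = π(0.313⁴ − 0.139⁴)/32 = 9.056×10^-4 m⁴.
τ_max = T·r/J = 215000 × 0.157 / 9.056×10^-4 = 3.716×10^7 Pa.

5390 psi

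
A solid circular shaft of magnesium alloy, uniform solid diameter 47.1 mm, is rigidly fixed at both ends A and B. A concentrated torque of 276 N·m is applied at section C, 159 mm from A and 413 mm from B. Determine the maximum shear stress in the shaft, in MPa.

9.71 MPa

With uniform GJ and both ends fixed, compatibility θ_AC = θ_CB gives T_A·a = T_B·b, together with T_A + T_B = T₀.
T_A = T₀·b/(a+b) = 276.0·413/572.0 = 199.3 N·m; T_B = 76.72 N·m.
τ in each portion: τ_AC = 9.71×10^6 Pa, τ_CB = 3.74×10^6 Pa; maximum is in AC.
τ_max = T_AC·r/J = 199.3·0.0236/4.83×10^-7 = 9.713×10^6 Pa.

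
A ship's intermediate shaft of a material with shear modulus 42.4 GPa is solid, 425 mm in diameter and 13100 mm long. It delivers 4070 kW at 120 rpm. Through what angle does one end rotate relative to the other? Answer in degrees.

1.79°

ω = 2π·120/60 = 12.57 rad/s, so T = P/ω = 4070×10³ / 12.57 = 323900 N·m.
J = πd⁴/32 = π(0.425)⁴/32 = 3.203×10^-3 m⁴.
θ = T·L/(G·J) = 323900 × 13.1 / (42.4×10⁹ × 3.203×10^-3) = 0.03124 rad.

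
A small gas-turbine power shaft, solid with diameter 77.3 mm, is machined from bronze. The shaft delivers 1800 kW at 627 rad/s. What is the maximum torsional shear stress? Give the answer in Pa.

3.17e7 Pa

ω = 627 rad/s, so T = P/ω = 1800×10³ / 627.0 = 2871 N·m.
J = πd⁴/32 = π(0.0773)⁴/32 = 3.505×10^-6 m⁴.
τ_max = T·r/J = 2871 × 0.0386 / 3.505×10^-6 = 3.165×10^7 Pa.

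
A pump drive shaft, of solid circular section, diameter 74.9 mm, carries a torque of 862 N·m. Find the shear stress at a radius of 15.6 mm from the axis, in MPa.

J = πd⁴/32 = π(0.0749)⁴/32 = 3.090×10^-6 m⁴.
Shear stress varies linearly with radius: τ = T·r/J = 862.0 × 0.0156 / 3.090×10^-6 = 4.352×10^6 Pa.

4.35 MPa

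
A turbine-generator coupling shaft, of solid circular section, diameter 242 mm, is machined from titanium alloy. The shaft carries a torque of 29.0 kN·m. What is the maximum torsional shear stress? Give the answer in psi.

J = πd⁴/32 = π(0.242)⁴/32 = 3.367×10^-4 m⁴.
τ_max = T·r/J = 29000 × 0.121 / 3.367×10^-4 = 1.042×10^7 Pa.

1510 psi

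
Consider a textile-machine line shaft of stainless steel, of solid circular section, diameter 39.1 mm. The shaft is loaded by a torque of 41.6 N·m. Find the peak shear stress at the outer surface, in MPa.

J = πd⁴/32 = π(0.0391)⁴/32 = 2.295×10^-7 m⁴.
τ_max = T·r/J = 41.60 × 0.0196 / 2.295×10^-7 = 3.544×10^6 Pa.

3.54 MPa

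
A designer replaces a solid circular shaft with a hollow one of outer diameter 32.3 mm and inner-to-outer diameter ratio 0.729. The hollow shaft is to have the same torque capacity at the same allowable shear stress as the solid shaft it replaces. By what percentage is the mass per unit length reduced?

Equal τ_max and T ⇒ the solid shaft needs d_s³ = d_o³(1−k⁴), so d_s = 32.3·(1−0.729⁴)^(1/3) = 28.92 mm.
Area ratio A_h/A_s = d_o²(1−k²)/d_s² = (1−k²)/(1−k⁴)^(2/3) = 0.5846.
Mass saving = 1 − 0.5846 = 41.5 %.

41.5 %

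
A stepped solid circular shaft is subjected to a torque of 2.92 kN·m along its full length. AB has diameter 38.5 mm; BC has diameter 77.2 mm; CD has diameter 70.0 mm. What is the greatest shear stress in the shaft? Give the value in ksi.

Under the same torque, τ_max = 16T/(πd³) is largest where d is smallest — segment AB (d = 38.5 mm).
τ_max = 16·2920/(π·(0.0385)³) = 2.606×10^8 Pa.

37.8 ksi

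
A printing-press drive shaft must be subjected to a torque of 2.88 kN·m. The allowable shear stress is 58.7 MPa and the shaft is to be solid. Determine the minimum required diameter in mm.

For a solid shaft τ_max = 16T/(πd³), so d = (16T/(π τ_allow))^(1/3) = (16·2880/(π·5.87×10^7))^(1/3) = 0.06299 m.

63.0 mm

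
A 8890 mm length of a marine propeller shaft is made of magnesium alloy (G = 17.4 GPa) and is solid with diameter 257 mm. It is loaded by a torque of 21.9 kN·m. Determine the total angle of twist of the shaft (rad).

0.0261 rad

J = πd⁴/32 = π(0.257)⁴/32 = 4.283×10^-4 m⁴.
θ = T·L/(G·J) = 21900 × 8.89 / (17.4×10⁹ × 4.283×10^-4) = 0.02613 rad.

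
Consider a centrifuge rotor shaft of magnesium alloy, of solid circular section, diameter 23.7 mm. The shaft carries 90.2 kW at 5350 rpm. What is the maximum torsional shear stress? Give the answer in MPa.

61.6 MPa

ω = 2π·5350/60 = 560.3 rad/s, so T = P/ω = 90.2×10³ / 560.3 = 161.0 N·m.
J = πd⁴/32 = π(0.0237)⁴/32 = 3.097×10^-8 m⁴.
τ_max = T·r/J = 161.0 × 0.0118 / 3.097×10^-8 = 6.160×10^7 Pa.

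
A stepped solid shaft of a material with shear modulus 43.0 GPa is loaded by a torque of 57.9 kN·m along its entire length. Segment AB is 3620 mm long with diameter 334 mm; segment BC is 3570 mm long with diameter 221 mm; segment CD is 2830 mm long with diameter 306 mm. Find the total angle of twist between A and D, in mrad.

J_AB = π(0.334)⁴/32 = 1.22×10^-3 m⁴; J_BC = π(0.221)⁴/32 = 2.34×10^-4 m⁴; J_CD = π(0.306)⁴/32 = 8.61×10^-4 m⁴.
θ = (T/G)·Σ L_i/J_i = (57900/43.0×10⁹)·(3.62/1.22×10^-3 + 3.57/2.34×10^-4 + 2.83/8.61×10^-4) = 0.02894 rad.

28.9 mrad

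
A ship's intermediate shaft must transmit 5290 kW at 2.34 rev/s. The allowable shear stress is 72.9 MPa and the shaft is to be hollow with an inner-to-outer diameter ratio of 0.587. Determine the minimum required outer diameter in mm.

306 mm

ω = 2π·2.34 = 14.70 rad/s, so T = P/ω = 5290×10³ / 14.70 = 359800 N·m.
For a hollow shaft with d_i/d_o = 0.587: τ_max = 16T/(π d_o³ (1−k⁴)), so d_o = [16T/(π τ_allow (1−k⁴))]^(1/3) = [16·359800/(π·7.29×10^7·0.8813)]^(1/3) = 0.3055 m.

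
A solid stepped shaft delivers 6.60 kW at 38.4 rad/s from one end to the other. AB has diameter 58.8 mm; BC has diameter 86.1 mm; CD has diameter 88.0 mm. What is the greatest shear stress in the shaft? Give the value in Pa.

4.31e6 Pa

ω = 38.4 rad/s, so T = P/ω = 6.60×10³ / 38.40 = 171.9 N·m.
Under the same torque, τ_max = 16T/(πd³) is largest where d is smallest — segment AB (d = 58.8 mm).
τ_max = 16·171.9/(π·(0.0588)³) = 4.306×10^6 Pa.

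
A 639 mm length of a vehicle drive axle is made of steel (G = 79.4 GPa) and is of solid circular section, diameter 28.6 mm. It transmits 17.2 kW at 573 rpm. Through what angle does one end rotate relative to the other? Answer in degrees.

2.01°

ω = 2π·573/60 = 60.00 rad/s, so T = P/ω = 17.2×10³ / 60.00 = 286.6 N·m.
J = πd⁴/32 = π(0.0286)⁴/32 = 6.568×10^-8 m⁴.
θ = T·L/(G·J) = 286.6 × 0.639 / (79.4×10⁹ × 6.568×10^-8) = 0.03512 rad.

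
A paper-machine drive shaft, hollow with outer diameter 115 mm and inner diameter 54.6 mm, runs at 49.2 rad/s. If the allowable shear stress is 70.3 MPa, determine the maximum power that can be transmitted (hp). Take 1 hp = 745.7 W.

1310 hp

J = π(d_o⁴ − d_i⁴)/32 = π(0.115⁴ − 0.0546⁴)/32 = 1.630×10^-5 m⁴.
T_max = τ_allow·J/r = 7.03×10^7 × 1.630×10^-5 / 0.0575 = 19930 N·m.
ω = 49.2 rad/s, so P_max = T_max·ω = 9.804×10^5 W.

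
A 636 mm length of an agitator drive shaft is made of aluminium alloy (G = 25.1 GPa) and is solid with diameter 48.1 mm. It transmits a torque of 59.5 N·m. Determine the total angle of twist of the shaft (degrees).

0.164°

J = πd⁴/32 = π(0.0481)⁴/32 = 5.255×10^-7 m⁴.
θ = T·L/(G·J) = 59.50 × 0.636 / (25.1×10⁹ × 5.255×10^-7) = 2.869×10^-3 rad.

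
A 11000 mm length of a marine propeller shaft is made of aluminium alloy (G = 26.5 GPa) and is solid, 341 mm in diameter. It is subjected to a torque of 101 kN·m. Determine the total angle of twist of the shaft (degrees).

1.81°

J = πd⁴/32 = π(0.341)⁴/32 = 1.327×10^-3 m⁴.
θ = T·L/(G·J) = 101000 × 11.0 / (26.5×10⁹ × 1.327×10^-3) = 0.03158 rad.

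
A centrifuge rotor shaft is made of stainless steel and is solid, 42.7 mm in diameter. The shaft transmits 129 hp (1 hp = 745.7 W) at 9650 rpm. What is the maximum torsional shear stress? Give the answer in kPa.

6230 kPa

ω = 2π·9650/60 = 1011 rad/s, so T = P/ω = 129×745.7 / 1011 = 95.19 N·m.
J = πd⁴/32 = π(0.0427)⁴/32 = 3.264×10^-7 m⁴.
τ_max = T·r/J = 95.19 × 0.0214 / 3.264×10^-7 = 6.227×10^6 Pa.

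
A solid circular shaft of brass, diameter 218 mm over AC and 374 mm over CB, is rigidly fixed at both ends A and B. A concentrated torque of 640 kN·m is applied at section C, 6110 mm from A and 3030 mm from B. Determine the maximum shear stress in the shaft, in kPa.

Compatibility: T_A·a/J_AC = T_B·b/J_CB with T_A + T_B = T₀.
J_AC = 2.22×10^-4 m⁴, J_CB = 1.92×10^-3 m⁴, so T_A = T₀·(J_AC/a)/((J_AC/a)+(J_CB/b)) = 34650 N·m, T_B = 605300 N·m.
τ in each portion: τ_AC = 1.70×10^7 Pa, τ_CB = 5.89×10^7 Pa; maximum is in CB.
τ_max = T_CB·r/J = 605300·0.187/1.92×10^-3 = 5.893×10^7 Pa.

58900 kPa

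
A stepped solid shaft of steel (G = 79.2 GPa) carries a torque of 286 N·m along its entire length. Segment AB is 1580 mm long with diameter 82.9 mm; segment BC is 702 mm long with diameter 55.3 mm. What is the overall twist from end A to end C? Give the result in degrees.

J_AB = π(0.0829)⁴/32 = 4.64×10^-6 m⁴; J_BC = π(0.0553)⁴/32 = 9.18×10^-7 m⁴.
θ = (T/G)·Σ L_i/J_i = (286.0/79.2×10⁹)·(1.58/4.64×10^-6 + 0.702/9.18×10^-7) = 3.992×10^-3 rad.

0.229°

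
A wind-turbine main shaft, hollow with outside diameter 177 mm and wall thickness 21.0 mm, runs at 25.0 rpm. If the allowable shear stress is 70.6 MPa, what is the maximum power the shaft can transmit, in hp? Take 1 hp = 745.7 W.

179 hp

J = π(d_o⁴ − d_i⁴)/32 = π(0.177⁴ − 0.135⁴)/32 = 6.375×10^-5 m⁴.
T_max = τ_allow·J/r = 7.06×10^7 × 6.375×10^-5 / 0.0885 = 50860 N·m.
ω = 2π·25.0/60 = 2.618 rad/s, so P_max = T_max·ω = 1.331×10^5 W.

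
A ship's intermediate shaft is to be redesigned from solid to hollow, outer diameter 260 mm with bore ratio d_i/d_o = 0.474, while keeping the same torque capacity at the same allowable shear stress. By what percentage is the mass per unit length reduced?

Equal τ_max and T ⇒ the solid shaft needs d_s³ = d_o³(1−k⁴), so d_s = 260·(1−0.474⁴)^(1/3) = 255.5 mm.
Area ratio A_h/A_s = d_o²(1−k²)/d_s² = (1−k²)/(1−k⁴)^(2/3) = 0.8026.
Mass saving = 1 − 0.8026 = 19.7 %.

19.7 %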